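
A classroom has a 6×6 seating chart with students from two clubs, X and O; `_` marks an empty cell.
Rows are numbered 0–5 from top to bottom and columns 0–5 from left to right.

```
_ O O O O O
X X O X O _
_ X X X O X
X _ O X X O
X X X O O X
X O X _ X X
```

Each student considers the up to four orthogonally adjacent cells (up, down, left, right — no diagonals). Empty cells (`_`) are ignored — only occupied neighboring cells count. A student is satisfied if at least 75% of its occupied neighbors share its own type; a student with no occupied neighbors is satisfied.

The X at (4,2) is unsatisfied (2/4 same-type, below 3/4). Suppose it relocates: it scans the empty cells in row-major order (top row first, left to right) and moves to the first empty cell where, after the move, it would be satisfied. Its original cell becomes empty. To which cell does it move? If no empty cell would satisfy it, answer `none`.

Vacating (4,2). Empty cells in order:
  (0,0): 1/2 same-type → still unsatisfied.
  (1,5): 1/3 same-type → still unsatisfied.
  (2,0): 3/3 same-type → satisfied — stop here.

(2,0)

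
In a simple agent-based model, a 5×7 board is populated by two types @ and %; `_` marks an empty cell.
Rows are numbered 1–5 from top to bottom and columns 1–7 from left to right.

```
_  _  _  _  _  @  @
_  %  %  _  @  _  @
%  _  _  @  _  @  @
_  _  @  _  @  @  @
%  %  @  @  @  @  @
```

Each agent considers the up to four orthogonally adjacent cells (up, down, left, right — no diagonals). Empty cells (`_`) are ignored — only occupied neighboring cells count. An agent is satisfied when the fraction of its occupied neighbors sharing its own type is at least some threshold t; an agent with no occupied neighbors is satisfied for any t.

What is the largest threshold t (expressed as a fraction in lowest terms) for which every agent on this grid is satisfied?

Row 1: (1,6)@ 1/1 · (1,7)@ 2/2
Row 2: (2,2)% 1/1 · (2,3)% 1/1 · (2,5)@ — no occupied neighbors · (2,7)@ 2/2
Row 3: (3,1)% — no occupied neighbors · (3,4)@ — no occupied neighbors · (3,6)@ 2/2 · (3,7)@ 3/3
Row 4: (4,3)@ 1/1 · (4,5)@ 2/2 · (4,6)@ 4/4 · (4,7)@ 3/3
Row 5: (5,1)% 1/1 · (5,2)% 1/2 · (5,3)@ 2/3 · (5,4)@ 2/2 · (5,5)@ 3/3 · (5,6)@ 3/3 · (5,7)@ 2/2
The smallest same-type fraction is 1/2 at (5,2), which reduces to 1/2. Any threshold above that leaves this agent unsatisfied.

1/2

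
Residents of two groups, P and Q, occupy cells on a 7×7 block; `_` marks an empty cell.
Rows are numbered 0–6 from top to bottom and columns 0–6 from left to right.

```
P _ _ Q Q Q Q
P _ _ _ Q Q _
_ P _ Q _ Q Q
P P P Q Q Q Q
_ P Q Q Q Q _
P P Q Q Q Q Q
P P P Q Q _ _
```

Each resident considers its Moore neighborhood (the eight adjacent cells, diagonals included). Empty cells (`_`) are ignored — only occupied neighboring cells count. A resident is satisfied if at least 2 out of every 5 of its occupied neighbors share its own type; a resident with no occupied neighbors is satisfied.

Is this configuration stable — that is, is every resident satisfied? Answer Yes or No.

Yes

Row 0: (0,0)P 1/1 satisfied · (0,3)Q 2/2 satisfied · (0,4)Q 4/4 satisfied · (0,5)Q 4/4 satisfied · (0,6)Q 2/2 satisfied
Row 1: (1,0)P 2/2 satisfied · (1,4)Q 6/6 satisfied · (1,5)Q 6/6 satisfied
Row 2: (2,1)P 4/4 satisfied · (2,3)Q 3/4 satisfied · (2,5)Q 6/6 satisfied · (2,6)Q 4/4 satisfied
Row 3: (3,0)P 3/3 satisfied · (3,1)P 4/5 satisfied · (3,2)P 3/7 satisfied · (3,3)Q 5/6 satisfied · (3,4)Q 7/7 satisfied · (3,5)Q 6/6 satisfied · (3,6)Q 4/4 satisfied
Row 4: (4,1)P 5/7 satisfied · (4,2)Q 4/8 satisfied · (4,3)Q 7/8 satisfied · (4,4)Q 8/8 satisfied · (4,5)Q 7/7 satisfied
Row 5: (5,0)P 4/4 satisfied · (5,1)P 5/7 satisfied · (5,2)Q 4/8 satisfied · (5,3)Q 7/8 satisfied · (5,4)Q 7/7 satisfied · (5,5)Q 5/5 satisfied · (5,6)Q 2/2 satisfied
Row 6: (6,0)P 3/3 satisfied · (6,1)P 4/5 satisfied · (6,2)P 2/5 satisfied · (6,3)Q 4/5 satisfied · (6,4)Q 4/4 satisfied
All meet the threshold, so the configuration is stable.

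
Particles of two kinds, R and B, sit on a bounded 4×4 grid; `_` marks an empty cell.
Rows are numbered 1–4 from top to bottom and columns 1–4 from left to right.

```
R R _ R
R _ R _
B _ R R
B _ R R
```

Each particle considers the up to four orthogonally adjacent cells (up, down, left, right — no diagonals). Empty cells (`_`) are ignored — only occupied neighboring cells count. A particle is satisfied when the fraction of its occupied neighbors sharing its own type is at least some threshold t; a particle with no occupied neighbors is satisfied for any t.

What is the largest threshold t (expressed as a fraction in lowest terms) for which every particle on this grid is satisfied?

1/2

(1,1)R 2/2
(1,2)R 1/1
(1,4)R — no occupied neighbors
(2,1)R 1/2
(2,3)R 1/1
(3,1)B 1/2
(3,3)R 3/3
(3,4)R 2/2
(4,1)B 1/1
(4,3)R 2/2
(4,4)R 2/2
The smallest same-type fraction is 1/2 at (2,1), which reduces to 1/2. Any threshold above that leaves this particle unsatisfied.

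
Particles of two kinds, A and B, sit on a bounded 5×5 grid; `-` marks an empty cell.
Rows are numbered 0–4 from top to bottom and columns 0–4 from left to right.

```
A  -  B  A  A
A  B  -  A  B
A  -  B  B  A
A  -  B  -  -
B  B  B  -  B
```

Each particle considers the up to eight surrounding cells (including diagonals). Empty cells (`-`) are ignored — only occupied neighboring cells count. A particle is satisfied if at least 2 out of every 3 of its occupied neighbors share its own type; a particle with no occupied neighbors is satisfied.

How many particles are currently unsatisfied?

10

(0,0)A 1/2 not
(0,2)B 1/3 not
(0,3)A 2/4 not
(0,4)A 2/3 satisfied
(1,0)A 2/3 satisfied
(1,1)B 2/5 not
(1,3)A 3/7 not
(1,4)B 1/5 not
(2,0)A 2/3 satisfied
(2,2)B 3/4 satisfied
(2,3)B 3/5 not
(2,4)A 1/3 not
(3,0)A 1/3 not
(3,2)B 4/4 satisfied
(4,0)B 1/2 not
(4,1)B 3/4 satisfied
(4,2)B 2/2 satisfied
(4,4)B 0/0 satisfied
Unsatisfied: (0,0), (0,2), (0,3), (1,1), (1,3), (1,4), (2,3), (2,4), (3,0), (4,0) — 10 in total.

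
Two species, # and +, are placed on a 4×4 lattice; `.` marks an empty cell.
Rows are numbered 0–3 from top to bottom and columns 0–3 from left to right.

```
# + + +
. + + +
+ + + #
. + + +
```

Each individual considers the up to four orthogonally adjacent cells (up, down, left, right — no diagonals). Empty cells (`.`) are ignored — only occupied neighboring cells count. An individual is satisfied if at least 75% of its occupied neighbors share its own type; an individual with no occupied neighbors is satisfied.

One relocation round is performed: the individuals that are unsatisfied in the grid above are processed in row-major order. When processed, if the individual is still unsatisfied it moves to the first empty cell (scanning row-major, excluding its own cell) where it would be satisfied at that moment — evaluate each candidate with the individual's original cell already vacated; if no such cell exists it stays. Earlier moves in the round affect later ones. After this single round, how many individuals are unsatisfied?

Initially unsatisfied (in order): (0,0), (0,1), (1,3), (2,3), (3,3).
  (0,0): no empty cell satisfies it; stays.
  (0,1) → (3,0).
  (1,3): no empty cell satisfies it; stays.
  (2,3): no empty cell satisfies it; stays.
  (3,3): no empty cell satisfies it; stays.
Resulting grid:
# . + +
. + + +
+ + + #
+ + + +
Unsatisfied now: (1,3), (2,3), (3,3).

3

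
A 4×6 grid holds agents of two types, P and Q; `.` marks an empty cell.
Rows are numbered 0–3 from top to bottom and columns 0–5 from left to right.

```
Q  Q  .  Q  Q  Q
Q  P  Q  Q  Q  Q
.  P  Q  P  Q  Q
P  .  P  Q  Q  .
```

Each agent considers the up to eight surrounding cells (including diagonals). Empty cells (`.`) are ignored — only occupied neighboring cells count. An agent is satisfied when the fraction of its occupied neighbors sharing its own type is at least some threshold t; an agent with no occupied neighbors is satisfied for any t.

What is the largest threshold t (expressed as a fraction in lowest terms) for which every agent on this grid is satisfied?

Row 0: (0,0)Q 2/3 · (0,1)Q 3/4 · (0,3)Q 4/4 · (0,4)Q 5/5 · (0,5)Q 3/3
Row 1: (1,0)Q 2/4 · (1,1)P 1/6 · (1,2)Q 4/7 · (1,3)Q 6/7 · (1,4)Q 7/8 · (1,5)Q 5/5
Row 2: (2,1)P 3/6 · (2,2)Q 3/7 · (2,3)P 1/8 · (2,4)Q 6/7 · (2,5)Q 4/4
Row 3: (3,0)P 1/1 · (3,2)P 2/4 · (3,3)Q 3/5 · (3,4)Q 3/4
The smallest same-type fraction is 1/8 at (2,3), which reduces to 1/8. Any threshold above that leaves this agent unsatisfied.

1/8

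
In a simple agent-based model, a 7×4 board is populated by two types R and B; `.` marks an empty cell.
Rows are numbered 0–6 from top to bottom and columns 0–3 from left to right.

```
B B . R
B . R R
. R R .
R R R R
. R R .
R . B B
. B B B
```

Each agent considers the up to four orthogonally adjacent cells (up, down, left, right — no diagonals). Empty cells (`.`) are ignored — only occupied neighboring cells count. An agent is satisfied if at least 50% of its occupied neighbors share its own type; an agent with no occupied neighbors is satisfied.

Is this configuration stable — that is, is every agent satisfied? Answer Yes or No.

Yes

(0,0)B 2/2 satisfied
(0,1)B 1/1 satisfied
(0,3)R 1/1 satisfied
(1,0)B 1/1 satisfied
(1,2)R 2/2 satisfied
(1,3)R 2/2 satisfied
(2,1)R 2/2 satisfied
(2,2)R 3/3 satisfied
(3,0)R 1/1 satisfied
(3,1)R 4/4 satisfied
(3,2)R 4/4 satisfied
(3,3)R 1/1 satisfied
(4,1)R 2/2 satisfied
(4,2)R 2/3 satisfied
(5,0)R 0/0 satisfied
(5,2)B 2/3 satisfied
(5,3)B 2/2 satisfied
(6,1)B 1/1 satisfied
(6,2)B 3/3 satisfied
(6,3)B 2/2 satisfied
All meet the threshold, so the configuration is stable.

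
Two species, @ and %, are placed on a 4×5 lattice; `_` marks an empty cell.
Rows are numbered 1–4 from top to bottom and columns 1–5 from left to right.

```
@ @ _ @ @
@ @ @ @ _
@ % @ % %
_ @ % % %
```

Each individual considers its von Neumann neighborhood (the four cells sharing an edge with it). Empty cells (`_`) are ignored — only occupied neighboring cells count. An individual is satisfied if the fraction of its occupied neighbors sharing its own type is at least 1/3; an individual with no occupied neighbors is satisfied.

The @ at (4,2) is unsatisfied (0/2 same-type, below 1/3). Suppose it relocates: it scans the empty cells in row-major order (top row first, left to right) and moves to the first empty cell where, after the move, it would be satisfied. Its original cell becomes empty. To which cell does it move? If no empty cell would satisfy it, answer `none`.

Vacating (4,2). Empty cells in order:
  (1,3): 3/3 same-type → satisfied — stop here.

(1,3)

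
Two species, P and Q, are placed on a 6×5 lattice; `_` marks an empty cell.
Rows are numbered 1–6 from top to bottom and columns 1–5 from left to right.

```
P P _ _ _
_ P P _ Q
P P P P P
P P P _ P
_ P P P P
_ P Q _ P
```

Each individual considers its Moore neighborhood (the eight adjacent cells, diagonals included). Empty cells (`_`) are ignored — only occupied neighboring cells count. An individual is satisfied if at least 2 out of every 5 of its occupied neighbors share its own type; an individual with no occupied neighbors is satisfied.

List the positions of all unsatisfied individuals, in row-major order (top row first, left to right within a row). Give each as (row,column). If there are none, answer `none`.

(2,5), (6,3)

Row 1: (1,1)P 2/2 ok · (1,2)P 3/3 ok
Row 2: (2,2)P 6/6 ok · (2,3)P 5/5 ok · (2,5)Q 0/2 unhappy
Row 3: (3,1)P 4/4 ok · (3,2)P 7/7 ok · (3,3)P 6/6 ok · (3,4)P 5/6 ok · (3,5)P 2/3 ok
Row 4: (4,1)P 4/4 ok · (4,2)P 7/7 ok · (4,3)P 7/7 ok · (4,5)P 4/4 ok
Row 5: (5,2)P 5/6 ok · (5,3)P 5/6 ok · (5,4)P 5/6 ok · (5,5)P 3/3 ok
Row 6: (6,2)P 2/3 ok · (6,3)Q 0/4 unhappy · (6,5)P 2/2 ok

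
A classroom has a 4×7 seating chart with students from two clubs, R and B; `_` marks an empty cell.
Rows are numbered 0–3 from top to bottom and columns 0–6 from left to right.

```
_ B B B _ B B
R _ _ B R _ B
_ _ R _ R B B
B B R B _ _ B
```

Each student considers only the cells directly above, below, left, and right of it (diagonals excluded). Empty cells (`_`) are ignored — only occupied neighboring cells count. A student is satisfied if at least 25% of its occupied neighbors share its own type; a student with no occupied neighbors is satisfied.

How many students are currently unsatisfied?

1

(0,1)B 1/1 ✓
(0,2)B 2/2 ✓
(0,3)B 2/2 ✓
(0,5)B 1/1 ✓
(0,6)B 2/2 ✓
(1,0)R 0/0 ✓
(1,3)B 1/2 ✓
(1,4)R 1/2 ✓
(1,6)B 2/2 ✓
(2,2)R 1/1 ✓
(2,4)R 1/2 ✓
(2,5)B 1/2 ✓
(2,6)B 3/3 ✓
(3,0)B 1/1 ✓
(3,1)B 1/2 ✓
(3,2)R 1/3 ✓
(3,3)B 0/1 ✗
(3,6)B 1/1 ✓
Unsatisfied: (3,3) — 1 in total.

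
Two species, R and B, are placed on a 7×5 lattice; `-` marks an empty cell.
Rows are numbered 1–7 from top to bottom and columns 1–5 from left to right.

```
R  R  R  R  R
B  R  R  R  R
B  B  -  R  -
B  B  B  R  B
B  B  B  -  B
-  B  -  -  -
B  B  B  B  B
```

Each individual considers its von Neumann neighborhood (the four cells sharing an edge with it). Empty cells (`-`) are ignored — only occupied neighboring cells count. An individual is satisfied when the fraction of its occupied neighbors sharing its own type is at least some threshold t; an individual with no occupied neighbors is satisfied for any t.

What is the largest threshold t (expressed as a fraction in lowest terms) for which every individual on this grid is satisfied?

(1,1)R 1/2
(1,2)R 3/3
(1,3)R 3/3
(1,4)R 3/3
(1,5)R 2/2
(2,1)B 1/3
(2,2)R 2/4
(2,3)R 3/3
(2,4)R 4/4
(2,5)R 2/2
(3,1)B 3/3
(3,2)B 2/3
(3,4)R 2/2
(4,1)B 3/3
(4,2)B 4/4
(4,3)B 2/3
(4,4)R 1/3
(4,5)B 1/2
(5,1)B 2/2
(5,2)B 4/4
(5,3)B 2/2
(5,5)B 1/1
(6,2)B 2/2
(7,1)B 1/1
(7,2)B 3/3
(7,3)B 2/2
(7,4)B 2/2
(7,5)B 1/1
The smallest same-type fraction is 1/3 at (2,1), which reduces to 1/3. Any threshold above that leaves this individual unsatisfied.

1/3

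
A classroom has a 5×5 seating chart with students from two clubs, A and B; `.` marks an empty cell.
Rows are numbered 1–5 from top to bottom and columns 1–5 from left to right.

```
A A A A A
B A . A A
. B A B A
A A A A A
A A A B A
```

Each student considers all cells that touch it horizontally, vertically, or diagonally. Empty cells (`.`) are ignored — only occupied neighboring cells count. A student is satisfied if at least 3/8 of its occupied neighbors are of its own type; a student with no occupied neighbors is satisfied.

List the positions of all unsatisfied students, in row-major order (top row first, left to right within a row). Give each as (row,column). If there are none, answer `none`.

(2,1), (3,2), (3,4), (5,4)

Row 1: (1,1)A 2/3 ok · (1,2)A 3/4 ok · (1,3)A 4/4 ok · (1,4)A 4/4 ok · (1,5)A 3/3 ok
Row 2: (2,1)B 1/4 unhappy · (2,2)A 4/6 ok · (2,4)A 6/7 ok · (2,5)A 4/5 ok
Row 3: (3,2)B 1/6 unhappy · (3,3)A 5/7 ok · (3,4)B 0/7 unhappy · (3,5)A 4/5 ok
Row 4: (4,1)A 3/4 ok · (4,2)A 6/7 ok · (4,3)A 5/8 ok · (4,4)A 6/8 ok · (4,5)A 3/5 ok
Row 5: (5,1)A 3/3 ok · (5,2)A 5/5 ok · (5,3)A 4/5 ok · (5,4)B 0/5 unhappy · (5,5)A 2/3 ok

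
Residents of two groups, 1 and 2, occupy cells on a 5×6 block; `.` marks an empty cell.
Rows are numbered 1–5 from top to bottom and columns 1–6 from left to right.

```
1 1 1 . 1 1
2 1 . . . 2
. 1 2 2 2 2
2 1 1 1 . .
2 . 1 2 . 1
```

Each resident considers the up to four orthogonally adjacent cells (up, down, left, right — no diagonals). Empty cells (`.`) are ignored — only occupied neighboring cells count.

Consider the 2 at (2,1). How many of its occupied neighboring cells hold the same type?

0

Occupied neighbors of (2,1): (1,1)=1, (2,2)=1.
Same type (2): 0 of 2.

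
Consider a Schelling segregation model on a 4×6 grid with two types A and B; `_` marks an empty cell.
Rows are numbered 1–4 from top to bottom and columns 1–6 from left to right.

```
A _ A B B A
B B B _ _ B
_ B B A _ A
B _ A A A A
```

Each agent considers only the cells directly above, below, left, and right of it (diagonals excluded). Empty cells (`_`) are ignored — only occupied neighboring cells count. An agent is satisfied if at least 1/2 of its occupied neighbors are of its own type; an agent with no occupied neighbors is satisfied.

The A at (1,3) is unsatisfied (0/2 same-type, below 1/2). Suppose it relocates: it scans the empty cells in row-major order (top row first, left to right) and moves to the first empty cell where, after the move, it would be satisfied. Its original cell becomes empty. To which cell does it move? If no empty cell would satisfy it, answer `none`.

(1,2)

Vacating (1,3). Empty cells in order:
  (1,2): 1/2 same-type → satisfied — stop here.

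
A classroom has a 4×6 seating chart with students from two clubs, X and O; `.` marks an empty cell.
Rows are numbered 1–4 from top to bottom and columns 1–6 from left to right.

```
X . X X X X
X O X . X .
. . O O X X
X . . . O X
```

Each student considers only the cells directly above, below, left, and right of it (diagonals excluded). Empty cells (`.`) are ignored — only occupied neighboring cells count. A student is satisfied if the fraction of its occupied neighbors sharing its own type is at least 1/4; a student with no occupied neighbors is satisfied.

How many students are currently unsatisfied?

2

(1,1)X 1/1 satisfied
(1,3)X 2/2 satisfied
(1,4)X 2/2 satisfied
(1,5)X 3/3 satisfied
(1,6)X 1/1 satisfied
(2,1)X 1/2 satisfied
(2,2)O 0/2 not
(2,3)X 1/3 satisfied
(2,5)X 2/2 satisfied
(3,3)O 1/2 satisfied
(3,4)O 1/2 satisfied
(3,5)X 2/4 satisfied
(3,6)X 2/2 satisfied
(4,1)X 0/0 satisfied
(4,5)O 0/2 not
(4,6)X 1/2 satisfied
Unsatisfied: (2,2), (4,5) — 2 in total.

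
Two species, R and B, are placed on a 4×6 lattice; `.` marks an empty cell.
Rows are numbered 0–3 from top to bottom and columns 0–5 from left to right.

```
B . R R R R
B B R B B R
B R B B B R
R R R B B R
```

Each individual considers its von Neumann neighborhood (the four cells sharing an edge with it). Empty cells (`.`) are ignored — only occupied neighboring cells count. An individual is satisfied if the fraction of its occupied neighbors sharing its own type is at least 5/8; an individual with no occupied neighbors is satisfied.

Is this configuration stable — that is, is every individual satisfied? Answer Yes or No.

Row 0: (0,0)B 1/1 ok · (0,2)R 2/2 ok · (0,3)R 2/3 ok · (0,4)R 2/3 ok · (0,5)R 2/2 ok
Row 1: (1,0)B 3/3 ok · (1,1)B 1/3 unhappy · (1,2)R 1/4 unhappy · (1,3)B 2/4 unhappy · (1,4)B 2/4 unhappy · (1,5)R 2/3 ok
Row 2: (2,0)B 1/3 unhappy · (2,1)R 1/4 unhappy · (2,2)B 1/4 unhappy · (2,3)B 4/4 ok · (2,4)B 3/4 ok · (2,5)R 2/3 ok
Row 3: (3,0)R 1/2 unhappy · (3,1)R 3/3 ok · (3,2)R 1/3 unhappy · (3,3)B 2/3 ok · (3,4)B 2/3 ok · (3,5)R 1/2 unhappy
For instance (1,1) has only 1/3 same-type neighbors, below 5/8.

No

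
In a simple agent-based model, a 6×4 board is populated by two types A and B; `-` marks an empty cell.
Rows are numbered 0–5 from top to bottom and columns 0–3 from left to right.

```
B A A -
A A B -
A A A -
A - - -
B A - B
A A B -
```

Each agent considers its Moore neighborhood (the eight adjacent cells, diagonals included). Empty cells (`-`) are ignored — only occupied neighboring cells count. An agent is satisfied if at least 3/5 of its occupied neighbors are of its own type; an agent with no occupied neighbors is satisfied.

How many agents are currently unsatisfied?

5

(0,0)B 0/3 ✗
(0,1)A 3/5 ✓
(0,2)A 2/3 ✓
(1,0)A 4/5 ✓
(1,1)A 6/8 ✓
(1,2)B 0/5 ✗
(2,0)A 4/4 ✓
(2,1)A 5/6 ✓
(2,2)A 2/3 ✓
(3,0)A 3/4 ✓
(4,0)B 0/4 ✗
(4,1)A 3/5 ✓
(4,3)B 1/1 ✓
(5,0)A 2/3 ✓
(5,1)A 2/4 ✗
(5,2)B 1/3 ✗
Unsatisfied: (0,0), (1,2), (4,0), (5,1), (5,2) — 5 in total.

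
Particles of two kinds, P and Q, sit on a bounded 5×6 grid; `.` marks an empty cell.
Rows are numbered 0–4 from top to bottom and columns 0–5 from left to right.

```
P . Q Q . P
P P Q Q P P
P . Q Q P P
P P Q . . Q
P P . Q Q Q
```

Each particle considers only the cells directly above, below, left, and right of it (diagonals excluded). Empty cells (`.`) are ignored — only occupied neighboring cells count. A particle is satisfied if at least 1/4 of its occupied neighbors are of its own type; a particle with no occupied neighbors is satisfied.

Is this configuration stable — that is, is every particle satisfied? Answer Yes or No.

Row 0: (0,0)P 1/1 satisfied · (0,2)Q 2/2 satisfied · (0,3)Q 2/2 satisfied · (0,5)P 1/1 satisfied
Row 1: (1,0)P 3/3 satisfied · (1,1)P 1/2 satisfied · (1,2)Q 3/4 satisfied · (1,3)Q 3/4 satisfied · (1,4)P 2/3 satisfied · (1,5)P 3/3 satisfied
Row 2: (2,0)P 2/2 satisfied · (2,2)Q 3/3 satisfied · (2,3)Q 2/3 satisfied · (2,4)P 2/3 satisfied · (2,5)P 2/3 satisfied
Row 3: (3,0)P 3/3 satisfied · (3,1)P 2/3 satisfied · (3,2)Q 1/2 satisfied · (3,5)Q 1/2 satisfied
Row 4: (4,0)P 2/2 satisfied · (4,1)P 2/2 satisfied · (4,3)Q 1/1 satisfied · (4,4)Q 2/2 satisfied · (4,5)Q 2/2 satisfied
All meet the threshold, so the configuration is stable.

Yes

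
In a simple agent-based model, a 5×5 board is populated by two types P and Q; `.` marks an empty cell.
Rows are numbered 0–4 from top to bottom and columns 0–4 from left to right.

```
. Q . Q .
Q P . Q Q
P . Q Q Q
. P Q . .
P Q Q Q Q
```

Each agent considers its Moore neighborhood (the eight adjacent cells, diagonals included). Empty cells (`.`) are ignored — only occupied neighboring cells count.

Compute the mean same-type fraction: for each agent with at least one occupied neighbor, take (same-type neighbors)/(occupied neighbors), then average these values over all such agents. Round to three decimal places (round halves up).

0.722

(0,1)Q 1/2
(0,3)Q 2/2
(1,0)Q 1/3
(1,1)P 1/4
(1,3)Q 5/5
(1,4)Q 4/4
(2,0)P 2/3
(2,2)Q 3/5
(2,3)Q 5/5
(2,4)Q 3/3
(3,1)P 2/6
(3,2)Q 5/6
(4,0)P 1/2
(4,1)Q 2/4
(4,2)Q 3/4
(4,3)Q 3/3
(4,4)Q 1/1
Sum over 17 agents: 1/2 + 2/2 + 1/3 + 1/4 + 5/5 + 4/4 + 2/3 + 3/5 + 5/5 + 3/3 + 2/6 + 5/6 + 1/2 + 2/4 + 3/4 + 3/3 + 1/1 = 184/15; mean = 184/15 ÷ 17 = 184/255 = 0.721568… → 0.722.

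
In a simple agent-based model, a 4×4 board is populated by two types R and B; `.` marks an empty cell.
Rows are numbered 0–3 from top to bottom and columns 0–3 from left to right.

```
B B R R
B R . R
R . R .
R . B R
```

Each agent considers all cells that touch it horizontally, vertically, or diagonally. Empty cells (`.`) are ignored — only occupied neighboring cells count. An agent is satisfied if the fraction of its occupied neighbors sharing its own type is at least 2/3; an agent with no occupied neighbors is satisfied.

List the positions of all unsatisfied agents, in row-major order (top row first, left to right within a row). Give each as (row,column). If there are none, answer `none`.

(0,0)B 2/3 ok
(0,1)B 2/4 unhappy
(0,2)R 3/4 ok
(0,3)R 2/2 ok
(1,0)B 2/4 unhappy
(1,1)R 3/6 unhappy
(1,3)R 3/3 ok
(2,0)R 2/3 ok
(2,2)R 3/4 ok
(3,0)R 1/1 ok
(3,2)B 0/2 unhappy
(3,3)R 1/2 unhappy

(0,1), (1,0), (1,1), (3,2), (3,3)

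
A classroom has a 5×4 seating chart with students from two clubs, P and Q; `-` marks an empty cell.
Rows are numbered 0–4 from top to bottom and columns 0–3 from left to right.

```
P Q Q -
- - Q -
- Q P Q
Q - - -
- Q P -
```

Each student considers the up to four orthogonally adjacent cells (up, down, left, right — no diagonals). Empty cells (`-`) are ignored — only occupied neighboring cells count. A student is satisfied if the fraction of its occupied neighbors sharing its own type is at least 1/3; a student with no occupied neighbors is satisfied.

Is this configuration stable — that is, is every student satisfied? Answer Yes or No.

Row 0: (0,0)P 0/1 unhappy · (0,1)Q 1/2 ok · (0,2)Q 2/2 ok
Row 1: (1,2)Q 1/2 ok
Row 2: (2,1)Q 0/1 unhappy · (2,2)P 0/3 unhappy · (2,3)Q 0/1 unhappy
Row 3: (3,0)Q 0/0 ok
Row 4: (4,1)Q 0/1 unhappy · (4,2)P 0/1 unhappy
For instance (0,0) has only 0/1 same-type neighbors, below 1/3.

No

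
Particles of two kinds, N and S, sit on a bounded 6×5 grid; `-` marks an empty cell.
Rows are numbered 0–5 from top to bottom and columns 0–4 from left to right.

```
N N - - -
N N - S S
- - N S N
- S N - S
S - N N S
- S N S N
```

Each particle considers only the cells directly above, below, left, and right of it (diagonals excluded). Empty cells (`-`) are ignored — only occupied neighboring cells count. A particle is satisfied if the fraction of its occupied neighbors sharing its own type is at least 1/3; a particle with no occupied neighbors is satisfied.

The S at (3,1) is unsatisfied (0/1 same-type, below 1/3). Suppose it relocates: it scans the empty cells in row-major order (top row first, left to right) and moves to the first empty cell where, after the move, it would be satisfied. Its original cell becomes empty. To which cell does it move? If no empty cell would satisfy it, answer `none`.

Vacating (3,1). Empty cells in order:
  (0,2): 0/1 same-type → still unsatisfied.
  (0,3): 1/1 same-type → satisfied — stop here.

(0,3)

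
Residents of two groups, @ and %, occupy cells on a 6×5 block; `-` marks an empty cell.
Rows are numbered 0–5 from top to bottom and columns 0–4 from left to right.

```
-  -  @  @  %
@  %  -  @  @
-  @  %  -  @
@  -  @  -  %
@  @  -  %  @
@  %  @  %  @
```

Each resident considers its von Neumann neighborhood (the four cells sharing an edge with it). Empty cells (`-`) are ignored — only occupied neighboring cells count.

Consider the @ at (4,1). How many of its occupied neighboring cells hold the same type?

Occupied neighbors of (4,1): (5,1)=%, (4,0)=@.
Same type (@): 1 of 2.

1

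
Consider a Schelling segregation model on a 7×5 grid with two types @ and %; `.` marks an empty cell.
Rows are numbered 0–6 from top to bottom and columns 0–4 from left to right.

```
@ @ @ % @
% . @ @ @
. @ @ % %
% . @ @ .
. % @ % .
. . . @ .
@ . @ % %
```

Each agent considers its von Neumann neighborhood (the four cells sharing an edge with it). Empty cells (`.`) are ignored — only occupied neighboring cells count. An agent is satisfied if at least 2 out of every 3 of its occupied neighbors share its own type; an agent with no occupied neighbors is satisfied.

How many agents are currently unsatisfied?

(0,0)@ 1/2 not
(0,1)@ 2/2 satisfied
(0,2)@ 2/3 satisfied
(0,3)% 0/3 not
(0,4)@ 1/2 not
(1,0)% 0/1 not
(1,2)@ 3/3 satisfied
(1,3)@ 2/4 not
(1,4)@ 2/3 satisfied
(2,1)@ 1/1 satisfied
(2,2)@ 3/4 satisfied
(2,3)% 1/4 not
(2,4)% 1/2 not
(3,0)% 0/0 satisfied
(3,2)@ 3/3 satisfied
(3,3)@ 1/3 not
(4,1)% 0/1 not
(4,2)@ 1/3 not
(4,3)% 0/3 not
(5,3)@ 0/2 not
(6,0)@ 0/0 satisfied
(6,2)@ 0/1 not
(6,3)% 1/3 not
(6,4)% 1/1 satisfied
Unsatisfied: (0,0), (0,3), (0,4), (1,0), (1,3), (2,3), (2,4), (3,3), (4,1), (4,2), (4,3), (5,3), (6,2), (6,3) — 14 in total.

14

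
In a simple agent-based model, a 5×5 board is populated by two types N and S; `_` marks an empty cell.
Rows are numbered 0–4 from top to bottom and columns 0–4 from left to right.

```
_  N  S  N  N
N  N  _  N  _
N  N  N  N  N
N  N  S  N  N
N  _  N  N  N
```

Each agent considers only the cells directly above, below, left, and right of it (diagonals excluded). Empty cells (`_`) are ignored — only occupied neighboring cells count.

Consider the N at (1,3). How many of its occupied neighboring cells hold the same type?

Occupied neighbors of (1,3): (0,3)=N, (2,3)=N.
Same type (N): 2 of 2.

2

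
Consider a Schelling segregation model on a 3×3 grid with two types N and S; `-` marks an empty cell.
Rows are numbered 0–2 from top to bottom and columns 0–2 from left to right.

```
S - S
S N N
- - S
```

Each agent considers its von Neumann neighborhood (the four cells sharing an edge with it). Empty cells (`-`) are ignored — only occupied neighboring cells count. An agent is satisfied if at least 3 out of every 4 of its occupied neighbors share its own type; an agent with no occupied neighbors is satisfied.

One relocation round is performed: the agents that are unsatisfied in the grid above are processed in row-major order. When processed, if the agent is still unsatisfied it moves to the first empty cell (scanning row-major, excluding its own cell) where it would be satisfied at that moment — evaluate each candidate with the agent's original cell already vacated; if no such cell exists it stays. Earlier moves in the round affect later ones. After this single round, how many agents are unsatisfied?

Initially unsatisfied (in order): (0,2), (1,0), (1,1), (1,2), (2,2).
  (0,2) → (2,0).
  (1,0): no empty cell satisfies it; stays.
  (1,1) → (0,2).
  (1,2): no empty cell satisfies it; stays.
  (2,2) → (2,1).
Resulting grid:
S - N
S - N
S S -
All satisfied now.

0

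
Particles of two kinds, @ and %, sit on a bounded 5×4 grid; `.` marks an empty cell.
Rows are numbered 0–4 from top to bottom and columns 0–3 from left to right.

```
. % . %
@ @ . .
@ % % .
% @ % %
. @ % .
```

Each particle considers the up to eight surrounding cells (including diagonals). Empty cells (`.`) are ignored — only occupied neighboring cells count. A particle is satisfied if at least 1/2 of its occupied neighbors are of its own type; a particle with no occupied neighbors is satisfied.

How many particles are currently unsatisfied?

6

Row 0: (0,1)% 0/2 not · (0,3)% 0/0 satisfied
Row 1: (1,0)@ 2/4 satisfied · (1,1)@ 2/5 not
Row 2: (2,0)@ 3/5 satisfied · (2,1)% 3/7 not · (2,2)% 3/5 satisfied
Row 3: (3,0)% 1/4 not · (3,1)@ 2/7 not · (3,2)% 4/6 satisfied · (3,3)% 3/3 satisfied
Row 4: (4,1)@ 1/4 not · (4,2)% 2/4 satisfied
Unsatisfied: (0,1), (1,1), (2,1), (3,0), (3,1), (4,1) — 6 in total.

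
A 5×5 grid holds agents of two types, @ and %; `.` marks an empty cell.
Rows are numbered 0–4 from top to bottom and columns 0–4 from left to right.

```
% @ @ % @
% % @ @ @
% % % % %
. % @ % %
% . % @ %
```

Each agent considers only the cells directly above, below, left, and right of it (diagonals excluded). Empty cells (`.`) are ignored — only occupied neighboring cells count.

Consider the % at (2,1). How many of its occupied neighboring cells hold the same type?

Occupied neighbors of (2,1): (1,1)=%, (3,1)=%, (2,0)=%, (2,2)=%.
Same type (%): 4 of 4.

4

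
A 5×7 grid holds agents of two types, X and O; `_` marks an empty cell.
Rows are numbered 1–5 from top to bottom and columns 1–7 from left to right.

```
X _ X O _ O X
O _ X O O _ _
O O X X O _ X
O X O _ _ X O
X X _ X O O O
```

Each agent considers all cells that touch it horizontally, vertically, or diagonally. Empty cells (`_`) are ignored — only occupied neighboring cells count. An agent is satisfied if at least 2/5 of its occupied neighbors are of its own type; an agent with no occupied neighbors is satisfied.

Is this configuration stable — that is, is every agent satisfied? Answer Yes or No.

Row 1: (1,1)X 0/1 not · (1,3)X 1/3 not · (1,4)O 2/4 satisfied · (1,6)O 1/2 satisfied · (1,7)X 0/1 not
Row 2: (2,1)O 2/3 satisfied · (2,3)X 3/6 satisfied · (2,4)O 3/7 satisfied · (2,5)O 4/5 satisfied
Row 3: (3,1)O 3/4 satisfied · (3,2)O 4/7 satisfied · (3,3)X 3/6 satisfied · (3,4)X 2/6 not · (3,5)O 2/4 satisfied · (3,7)X 1/2 satisfied
Row 4: (4,1)O 2/5 satisfied · (4,2)X 3/7 satisfied · (4,3)O 1/6 not · (4,6)X 1/6 not · (4,7)O 2/4 satisfied
Row 5: (5,1)X 2/3 satisfied · (5,2)X 2/4 satisfied · (5,4)X 0/2 not · (5,5)O 1/3 not · (5,6)O 3/4 satisfied · (5,7)O 2/3 satisfied
For instance (1,1) has only 0/1 same-type neighbors, below 2/5.

No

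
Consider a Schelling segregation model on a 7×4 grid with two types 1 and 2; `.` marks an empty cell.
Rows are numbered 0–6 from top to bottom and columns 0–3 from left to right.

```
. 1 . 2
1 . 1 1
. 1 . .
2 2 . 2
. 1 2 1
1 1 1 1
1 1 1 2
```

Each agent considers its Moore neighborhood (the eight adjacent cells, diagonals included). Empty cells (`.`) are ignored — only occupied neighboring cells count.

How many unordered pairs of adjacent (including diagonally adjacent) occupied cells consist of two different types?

Scan each occupied cell's neighbors to the right and below (and the two forward diagonals) so each pair is counted once.
Row 0: 1(0,1)–1(1,2)= 1(0,1)–1(1,0)= 2(0,3)–1(1,3)≠ 2(0,3)–1(1,2)≠  → 2/4 unlike.
Row 1: 1(1,0)–1(2,1)= 1(1,2)–1(1,3)= 1(1,2)–1(2,1)=  → 0/3 unlike.
Row 2: 1(2,1)–2(3,1)≠ 1(2,1)–2(3,0)≠  → 2/2 unlike.
Row 3: 2(3,0)–2(3,1)= 2(3,0)–1(4,1)≠ 2(3,1)–1(4,1)≠ 2(3,1)–2(4,2)= 2(3,3)–1(4,3)≠ 2(3,3)–2(4,2)=  → 3/6 unlike.
Row 4: 1(4,1)–2(4,2)≠ 1(4,1)–1(5,1)= 1(4,1)–1(5,2)= 1(4,1)–1(5,0)= 2(4,2)–1(4,3)≠ 2(4,2)–1(5,2)≠ 2(4,2)–1(5,3)≠ 2(4,2)–1(5,1)≠ 1(4,3)–1(5,3)= 1(4,3)–1(5,2)=  → 5/10 unlike.
Row 5: 1(5,0)–1(5,1)= 1(5,0)–1(6,0)= 1(5,0)–1(6,1)= 1(5,1)–1(5,2)= 1(5,1)–1(6,1)= 1(5,1)–1(6,2)= 1(5,1)–1(6,0)= 1(5,2)–1(5,3)= 1(5,2)–1(6,2)= 1(5,2)–2(6,3)≠ 1(5,2)–1(6,1)= 1(5,3)–2(6,3)≠ 1(5,3)–1(6,2)=  → 2/13 unlike.
Row 6: 1(6,0)–1(6,1)= 1(6,1)–1(6,2)= 1(6,2)–2(6,3)≠  → 1/3 unlike.
Total adjacent occupied pairs: 41; unlike-type pairs: 15.

15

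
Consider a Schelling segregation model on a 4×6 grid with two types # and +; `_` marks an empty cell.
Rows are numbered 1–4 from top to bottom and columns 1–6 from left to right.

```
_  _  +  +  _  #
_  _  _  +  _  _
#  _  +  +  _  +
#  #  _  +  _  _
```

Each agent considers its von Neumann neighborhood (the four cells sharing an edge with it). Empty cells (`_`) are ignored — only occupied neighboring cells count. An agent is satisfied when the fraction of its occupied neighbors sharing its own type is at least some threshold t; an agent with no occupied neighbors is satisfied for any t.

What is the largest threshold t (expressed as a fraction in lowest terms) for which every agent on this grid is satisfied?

(1,3)+ 1/1
(1,4)+ 2/2
(1,6)# — no occupied neighbors
(2,4)+ 2/2
(3,1)# 1/1
(3,3)+ 1/1
(3,4)+ 3/3
(3,6)+ — no occupied neighbors
(4,1)# 2/2
(4,2)# 1/1
(4,4)+ 1/1
The smallest same-type fraction is 1/1 at (1,3), which reduces to 1/1. Any threshold above that leaves this agent unsatisfied.

1/1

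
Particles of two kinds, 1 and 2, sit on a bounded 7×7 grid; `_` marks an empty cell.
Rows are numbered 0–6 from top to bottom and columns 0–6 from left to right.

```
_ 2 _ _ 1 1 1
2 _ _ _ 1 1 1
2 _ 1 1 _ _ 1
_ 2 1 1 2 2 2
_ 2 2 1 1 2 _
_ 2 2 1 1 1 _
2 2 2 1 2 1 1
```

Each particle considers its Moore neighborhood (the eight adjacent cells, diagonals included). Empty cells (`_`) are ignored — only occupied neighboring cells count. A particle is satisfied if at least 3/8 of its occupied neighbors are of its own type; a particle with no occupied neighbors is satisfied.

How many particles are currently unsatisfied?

Row 0: (0,1)2 1/1 satisfied · (0,4)1 3/3 satisfied · (0,5)1 5/5 satisfied · (0,6)1 3/3 satisfied
Row 1: (1,0)2 2/2 satisfied · (1,4)1 4/4 satisfied · (1,5)1 6/6 satisfied · (1,6)1 4/4 satisfied
Row 2: (2,0)2 2/2 satisfied · (2,2)1 3/4 satisfied · (2,3)1 4/5 satisfied · (2,6)1 2/4 satisfied
Row 3: (3,1)2 3/5 satisfied · (3,2)1 4/7 satisfied · (3,3)1 5/7 satisfied · (3,4)2 2/6 not · (3,5)2 3/5 satisfied · (3,6)2 2/3 satisfied
Row 4: (4,1)2 4/5 satisfied · (4,2)2 4/8 satisfied · (4,3)1 5/8 satisfied · (4,4)1 5/8 satisfied · (4,5)2 3/6 satisfied
Row 5: (5,1)2 6/6 satisfied · (5,2)2 5/8 satisfied · (5,3)1 4/8 satisfied · (5,4)1 6/8 satisfied · (5,5)1 4/6 satisfied
Row 6: (6,0)2 2/2 satisfied · (6,1)2 4/4 satisfied · (6,2)2 3/5 satisfied · (6,3)1 2/5 satisfied · (6,4)2 0/5 not · (6,5)1 3/4 satisfied · (6,6)1 2/2 satisfied
Unsatisfied: (3,4), (6,4) — 2 in total.

2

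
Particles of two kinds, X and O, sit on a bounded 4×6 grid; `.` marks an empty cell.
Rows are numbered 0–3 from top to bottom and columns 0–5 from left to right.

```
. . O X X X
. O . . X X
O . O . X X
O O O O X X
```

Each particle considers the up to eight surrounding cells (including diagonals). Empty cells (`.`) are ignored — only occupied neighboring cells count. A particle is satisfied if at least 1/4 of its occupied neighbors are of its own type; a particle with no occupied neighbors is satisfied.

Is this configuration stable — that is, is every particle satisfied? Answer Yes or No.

Yes

(0,2)O 1/2 satisfied
(0,3)X 2/3 satisfied
(0,4)X 4/4 satisfied
(0,5)X 3/3 satisfied
(1,1)O 3/3 satisfied
(1,4)X 6/6 satisfied
(1,5)X 5/5 satisfied
(2,0)O 3/3 satisfied
(2,2)O 4/4 satisfied
(2,4)X 5/6 satisfied
(2,5)X 5/5 satisfied
(3,0)O 2/2 satisfied
(3,1)O 4/4 satisfied
(3,2)O 3/3 satisfied
(3,3)O 2/4 satisfied
(3,4)X 3/4 satisfied
(3,5)X 3/3 satisfied
All meet the threshold, so the configuration is stable.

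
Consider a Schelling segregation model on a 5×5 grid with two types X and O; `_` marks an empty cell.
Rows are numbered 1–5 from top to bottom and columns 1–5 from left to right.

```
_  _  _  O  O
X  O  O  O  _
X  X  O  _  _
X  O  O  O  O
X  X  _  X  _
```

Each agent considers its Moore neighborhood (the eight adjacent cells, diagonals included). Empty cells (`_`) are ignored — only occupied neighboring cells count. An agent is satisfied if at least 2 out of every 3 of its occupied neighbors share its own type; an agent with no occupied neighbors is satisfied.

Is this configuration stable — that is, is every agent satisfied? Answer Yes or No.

(1,4)O 3/3 ✓
(1,5)O 2/2 ✓
(2,1)X 2/3 ✓
(2,2)O 2/5 ✗
(2,3)O 4/5 ✓
(2,4)O 4/4 ✓
(3,1)X 3/5 ✗
(3,2)X 3/8 ✗
(3,3)O 6/7 ✓
(4,1)X 4/5 ✓
(4,2)O 2/7 ✗
(4,3)O 3/6 ✗
(4,4)O 3/4 ✓
(4,5)O 1/2 ✗
(5,1)X 2/3 ✓
(5,2)X 2/4 ✗
(5,4)X 0/3 ✗
For instance (2,2) has only 2/5 same-type neighbors, below 2/3.

No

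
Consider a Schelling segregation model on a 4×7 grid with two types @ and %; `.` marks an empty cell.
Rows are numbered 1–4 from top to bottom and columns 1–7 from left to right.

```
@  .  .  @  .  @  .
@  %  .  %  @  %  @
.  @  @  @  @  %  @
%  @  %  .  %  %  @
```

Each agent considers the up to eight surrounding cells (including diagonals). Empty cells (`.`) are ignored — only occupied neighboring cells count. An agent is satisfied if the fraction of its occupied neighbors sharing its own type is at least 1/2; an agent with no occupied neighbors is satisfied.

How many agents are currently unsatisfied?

Row 1: (1,1)@ 1/2 satisfied · (1,4)@ 1/2 satisfied · (1,6)@ 2/3 satisfied
Row 2: (2,1)@ 2/3 satisfied · (2,2)% 0/4 not · (2,4)% 0/5 not · (2,5)@ 4/7 satisfied · (2,6)% 1/6 not · (2,7)@ 2/4 satisfied
Row 3: (3,2)@ 3/6 satisfied · (3,3)@ 3/6 satisfied · (3,4)@ 3/6 satisfied · (3,5)@ 2/7 not · (3,6)% 3/8 not · (3,7)@ 2/5 not
Row 4: (4,1)% 0/2 not · (4,2)@ 2/4 satisfied · (4,3)% 0/4 not · (4,5)% 2/4 satisfied · (4,6)% 2/5 not · (4,7)@ 1/3 not
Unsatisfied: (2,2), (2,4), (2,6), (3,5), (3,6), (3,7), (4,1), (4,3), (4,6), (4,7) — 10 in total.

10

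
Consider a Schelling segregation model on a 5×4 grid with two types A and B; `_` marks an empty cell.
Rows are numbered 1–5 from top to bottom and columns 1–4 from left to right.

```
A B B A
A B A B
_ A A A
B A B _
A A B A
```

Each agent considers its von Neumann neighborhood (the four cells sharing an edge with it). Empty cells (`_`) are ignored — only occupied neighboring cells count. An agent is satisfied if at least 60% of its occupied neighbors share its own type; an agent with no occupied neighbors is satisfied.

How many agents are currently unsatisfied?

Row 1: (1,1)A 1/2 ✗ · (1,2)B 2/3 ✓ · (1,3)B 1/3 ✗ · (1,4)A 0/2 ✗
Row 2: (2,1)A 1/2 ✗ · (2,2)B 1/4 ✗ · (2,3)A 1/4 ✗ · (2,4)B 0/3 ✗
Row 3: (3,2)A 2/3 ✓ · (3,3)A 3/4 ✓ · (3,4)A 1/2 ✗
Row 4: (4,1)B 0/2 ✗ · (4,2)A 2/4 ✗ · (4,3)B 1/3 ✗
Row 5: (5,1)A 1/2 ✗ · (5,2)A 2/3 ✓ · (5,3)B 1/3 ✗ · (5,4)A 0/1 ✗
Unsatisfied: (1,1), (1,3), (1,4), (2,1), (2,2), (2,3), (2,4), (3,4), (4,1), (4,2), (4,3), (5,1), (5,3), (5,4) — 14 in total.

14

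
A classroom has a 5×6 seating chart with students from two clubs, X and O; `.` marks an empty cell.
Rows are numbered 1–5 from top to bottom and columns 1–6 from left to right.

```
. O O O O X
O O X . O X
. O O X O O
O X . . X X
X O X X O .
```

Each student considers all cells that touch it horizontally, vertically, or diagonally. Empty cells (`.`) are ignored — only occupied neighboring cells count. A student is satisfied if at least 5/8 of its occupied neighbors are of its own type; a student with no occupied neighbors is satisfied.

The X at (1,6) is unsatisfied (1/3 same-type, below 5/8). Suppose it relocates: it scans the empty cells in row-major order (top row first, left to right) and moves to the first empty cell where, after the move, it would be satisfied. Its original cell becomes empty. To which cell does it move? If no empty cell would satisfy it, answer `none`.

(5,6)

Vacating (1,6). Empty cells in order:
  (1,1): 0/3 same-type → still unsatisfied.
  (2,4): 2/8 same-type → still unsatisfied.
  (3,1): 1/5 same-type → still unsatisfied.
  (4,3): 4/7 same-type → still unsatisfied.
  (4,4): 4/7 same-type → still unsatisfied.
  (5,6): 2/3 same-type → satisfied — stop here.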